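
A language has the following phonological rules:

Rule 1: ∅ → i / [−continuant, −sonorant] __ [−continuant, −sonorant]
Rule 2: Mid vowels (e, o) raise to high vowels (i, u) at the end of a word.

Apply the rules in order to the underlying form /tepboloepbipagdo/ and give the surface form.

Rule 1 (stop-cluster i-epenthesis): /p/ and /b/ form a stop–stop cluster, so [i] is inserted between them. /p/ and /b/ form a stop–stop cluster, so [i] is inserted between them. /g/ and /d/ form a stop–stop cluster, so [i] is inserted between them. /tepboloepbipagdo/ → tepiboloepibipagido.
Rule 2 (final vowel raising): /o/ is a mid vowel in word-final position, so it raises to [u]. /tepiboloepibipagido/ → tepiboloepibipagidu.

tepiboloepibipagidu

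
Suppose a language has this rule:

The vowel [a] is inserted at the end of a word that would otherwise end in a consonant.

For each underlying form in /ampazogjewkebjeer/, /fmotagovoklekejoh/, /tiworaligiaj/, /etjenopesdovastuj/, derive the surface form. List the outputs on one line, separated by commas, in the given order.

/ampazogjewkebjeer/: the form ends in the consonant /r/, so [a] is inserted word-finally. → [ampazogjewkebjeera].
/fmotagovoklekejoh/: the form ends in the consonant /h/, so [a] is inserted word-finally. → [fmotagovoklekejoha].
/tiworaligiaj/: the form ends in the consonant /j/, so [a] is inserted word-finally. → [tiworaligiaja].
/etjenopesdovastuj/: the form ends in the consonant /j/, so [a] is inserted word-finally. → [etjenopesdovastuja].

ampazogjewkebjeera, fmotagovoklekejoha, tiworaligiaja, etjenopesdovastuja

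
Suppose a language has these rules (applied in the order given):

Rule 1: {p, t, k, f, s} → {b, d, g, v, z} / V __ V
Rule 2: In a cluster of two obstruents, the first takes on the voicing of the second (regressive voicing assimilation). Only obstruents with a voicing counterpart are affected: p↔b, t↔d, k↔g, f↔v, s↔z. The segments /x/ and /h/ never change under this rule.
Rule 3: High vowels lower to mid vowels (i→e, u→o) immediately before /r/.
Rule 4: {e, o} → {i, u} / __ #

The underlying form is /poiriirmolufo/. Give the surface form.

poeriermoluvu

Rule 1 (intervocalic voicing): /f/ is a voiceless obstruent between vowels /u/ and /o/, so it voices to [v]. /poiriirmolufo/ → poiriirmoluvo.
Rule 2 (regressive voicing assimilation): no segment meets the environment; /poiriirmoluvo/ is unchanged.
Rule 3 (pre-rhotic lowering): /i/ is a high vowel immediately before /r/, so it lowers to [e]. /i/ is a high vowel immediately before /r/, so it lowers to [e]. /poiriirmoluvo/ → poeriermoluvo.
Rule 4 (final vowel raising): /o/ is a mid vowel in word-final position, so it raises to [u]. /poeriermoluvo/ → poeriermoluvu.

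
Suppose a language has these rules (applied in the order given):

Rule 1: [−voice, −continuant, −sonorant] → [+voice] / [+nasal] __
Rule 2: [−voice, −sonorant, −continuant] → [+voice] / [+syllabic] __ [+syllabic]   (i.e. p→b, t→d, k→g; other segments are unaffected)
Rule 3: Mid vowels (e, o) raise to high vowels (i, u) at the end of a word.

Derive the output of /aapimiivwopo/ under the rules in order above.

Rule 1 (post-nasal voicing): no segment meets the environment; /aapimiivwopo/ is unchanged.
Rule 2 (intervocalic voicing): /p/ is a voiceless stop between vowels /a/ and /i/, so it voices to [b]. /p/ is a voiceless stop between vowels /o/ and /o/, so it voices to [b]. /aapimiivwopo/ → aabimiivwobo.
Rule 3 (final vowel raising): /o/ is a mid vowel in word-final position, so it raises to [u]. /aabimiivwobo/ → aabimiivwobu.

aabimiivwobu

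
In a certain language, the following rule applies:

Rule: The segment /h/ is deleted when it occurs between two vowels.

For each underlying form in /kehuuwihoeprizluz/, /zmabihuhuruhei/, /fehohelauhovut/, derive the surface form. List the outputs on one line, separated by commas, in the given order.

/kehuuwihoeprizluz/: /h/ occurs between vowels /e/ and /u/, so it deletes. /h/ occurs between vowels /i/ and /o/, so it deletes. → [keuuwioeprizluz].
/zmabihuhuruhei/: /h/ occurs between vowels /i/ and /u/, so it deletes. /h/ occurs between vowels /u/ and /u/, so it deletes. /h/ occurs between vowels /u/ and /e/, so it deletes. → [zmabiuuruei].
/fehohelauhovut/: /h/ occurs between vowels /e/ and /o/, so it deletes. /h/ occurs between vowels /o/ and /e/, so it deletes. /h/ occurs between vowels /u/ and /o/, so it deletes. → [feoelauovut].

keuuwioeprizluz, zmabiuuruei, feoelauovut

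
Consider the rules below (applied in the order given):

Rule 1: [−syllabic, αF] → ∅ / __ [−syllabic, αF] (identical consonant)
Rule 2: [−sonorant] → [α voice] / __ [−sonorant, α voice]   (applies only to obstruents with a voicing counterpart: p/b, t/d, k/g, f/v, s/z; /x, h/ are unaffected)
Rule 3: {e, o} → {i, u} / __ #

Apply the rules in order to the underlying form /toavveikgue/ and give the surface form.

toaveiggui

Rule 1 (degemination): /vv/ is a geminate; the first /v/ deletes. /toavveikgue/ → toaveikgue.
Rule 2 (regressive voicing assimilation): /k/ precedes the voiced obstruent /g/, so it voices to [g] by assimilation. /toaveikgue/ → toaveiggue.
Rule 3 (final vowel raising): /e/ is a mid vowel in word-final position, so it raises to [i]. /toaveiggue/ → toaveiggui.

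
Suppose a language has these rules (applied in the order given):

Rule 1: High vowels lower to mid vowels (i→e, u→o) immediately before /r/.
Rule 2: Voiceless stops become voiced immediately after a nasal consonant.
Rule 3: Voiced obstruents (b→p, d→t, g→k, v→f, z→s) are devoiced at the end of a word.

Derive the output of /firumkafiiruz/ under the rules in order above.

ferumgafierus

Rule 1 (pre-rhotic lowering): /i/ is a high vowel immediately before /r/, so it lowers to [e]. /i/ is a high vowel immediately before /r/, so it lowers to [e]. /firumkafiiruz/ → ferumkafieruz.
Rule 2 (post-nasal voicing): /k/ is a voiceless stop immediately after the nasal /m/, so it voices to [g]. /ferumkafieruz/ → ferumgafieruz.
Rule 3 (final devoicing): /z/ is a voiced obstruent in word-final position, so it devoices to [s]. /ferumgafieruz/ → ferumgafierus.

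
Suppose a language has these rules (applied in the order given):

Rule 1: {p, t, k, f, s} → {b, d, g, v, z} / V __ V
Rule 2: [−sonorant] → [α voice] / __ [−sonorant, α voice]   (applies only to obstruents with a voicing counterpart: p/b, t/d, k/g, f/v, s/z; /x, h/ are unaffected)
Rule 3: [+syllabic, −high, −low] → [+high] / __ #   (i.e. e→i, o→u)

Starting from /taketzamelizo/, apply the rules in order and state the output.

tagedzamelizu

Rule 1 (intervocalic voicing): /k/ is a voiceless obstruent between vowels /a/ and /e/, so it voices to [g]. /taketzamelizo/ → tagetzamelizo.
Rule 2 (regressive voicing assimilation): /t/ precedes the voiced obstruent /z/, so it voices to [d] by assimilation. /tagetzamelizo/ → tagedzamelizo.
Rule 3 (final vowel raising): /o/ is a mid vowel in word-final position, so it raises to [u]. /tagedzamelizo/ → tagedzamelizu.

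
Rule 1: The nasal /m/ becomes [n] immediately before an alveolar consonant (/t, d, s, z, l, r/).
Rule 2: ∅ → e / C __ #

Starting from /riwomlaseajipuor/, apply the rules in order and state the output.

riwonlaseajipuore

Rule 1 (nasal place assimilation): /m/ precedes the alveolar consonant /l/, so it assimilates in place to [n]. /riwomlaseajipuor/ → riwonlaseajipuor.
Rule 2 (final e-epenthesis): the form ends in the consonant /r/, so [e] is inserted word-finally. /riwonlaseajipuor/ → riwonlaseajipuore.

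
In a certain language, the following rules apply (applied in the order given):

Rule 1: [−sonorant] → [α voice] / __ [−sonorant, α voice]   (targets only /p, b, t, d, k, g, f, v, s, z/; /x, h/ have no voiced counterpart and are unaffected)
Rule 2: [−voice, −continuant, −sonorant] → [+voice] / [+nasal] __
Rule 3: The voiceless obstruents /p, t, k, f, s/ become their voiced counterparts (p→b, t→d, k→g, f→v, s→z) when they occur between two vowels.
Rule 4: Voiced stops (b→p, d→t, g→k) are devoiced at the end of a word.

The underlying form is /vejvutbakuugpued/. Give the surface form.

vejvudbaguukpuet

Rule 1 (regressive voicing assimilation): /t/ precedes the voiced obstruent /b/, so it voices to [d] by assimilation. /g/ precedes the voiceless obstruent /p/, so it devoices to [k] by assimilation. /vejvutbakuugpued/ → vejvudbakuukpued.
Rule 2 (post-nasal voicing): no segment meets the environment; /vejvudbakuukpued/ is unchanged.
Rule 3 (intervocalic voicing): /k/ is a voiceless obstruent between vowels /a/ and /u/, so it voices to [g]. /vejvudbakuukpued/ → vejvudbaguukpued.
Rule 4 (final devoicing): /d/ is a voiced stop in word-final position, so it devoices to [t]. /vejvudbaguukpued/ → vejvudbaguukpuet.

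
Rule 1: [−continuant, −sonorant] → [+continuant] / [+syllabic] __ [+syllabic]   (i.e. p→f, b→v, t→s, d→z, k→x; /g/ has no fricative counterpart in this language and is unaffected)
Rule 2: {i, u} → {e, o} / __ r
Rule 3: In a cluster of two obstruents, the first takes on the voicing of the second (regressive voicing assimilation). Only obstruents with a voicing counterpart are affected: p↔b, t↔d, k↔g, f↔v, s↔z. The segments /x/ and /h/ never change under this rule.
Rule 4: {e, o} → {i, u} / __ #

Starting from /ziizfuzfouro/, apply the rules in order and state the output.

ziisfusfooru

Rule 1 (intervocalic spirantization): no segment meets the environment; /ziizfuzfouro/ is unchanged.
Rule 2 (pre-rhotic lowering): /u/ is a high vowel immediately before /r/, so it lowers to [o]. /ziizfuzfouro/ → ziizfuzfooro.
Rule 3 (regressive voicing assimilation): /z/ precedes the voiceless obstruent /f/, so it devoices to [s] by assimilation. /z/ precedes the voiceless obstruent /f/, so it devoices to [s] by assimilation. /ziizfuzfooro/ → ziisfusfooro.
Rule 4 (final vowel raising): /o/ is a mid vowel in word-final position, so it raises to [u]. /ziisfusfooro/ → ziisfusfooru.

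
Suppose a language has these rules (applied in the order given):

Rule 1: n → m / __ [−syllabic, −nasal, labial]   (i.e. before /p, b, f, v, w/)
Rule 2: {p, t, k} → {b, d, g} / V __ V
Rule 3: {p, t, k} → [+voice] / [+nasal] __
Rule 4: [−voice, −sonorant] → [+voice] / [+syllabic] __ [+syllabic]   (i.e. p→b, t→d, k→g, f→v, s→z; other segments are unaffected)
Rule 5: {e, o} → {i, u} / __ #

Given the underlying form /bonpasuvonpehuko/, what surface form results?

bombazuvombehugu

Rule 1 (nasal place assimilation): /n/ precedes the labial consonant /p/, so it assimilates in place to [m]. /n/ precedes the labial consonant /p/, so it assimilates in place to [m]. /bonpasuvonpehuko/ → bompasuvompehuko.
Rule 2 (intervocalic voicing): /k/ is a voiceless stop between vowels /u/ and /o/, so it voices to [g]. /bompasuvompehuko/ → bompasuvompehugo.
Rule 3 (post-nasal voicing): /p/ is a voiceless stop immediately after the nasal /m/, so it voices to [b]. /p/ is a voiceless stop immediately after the nasal /m/, so it voices to [b]. /bompasuvompehugo/ → bombasuvombehugo.
Rule 4 (intervocalic voicing): /s/ is a voiceless obstruent between vowels /a/ and /u/, so it voices to [z]. /bombasuvombehugo/ → bombazuvombehugo.
Rule 5 (final vowel raising): /o/ is a mid vowel in word-final position, so it raises to [u]. /bombazuvombehugo/ → bombazuvombehugu.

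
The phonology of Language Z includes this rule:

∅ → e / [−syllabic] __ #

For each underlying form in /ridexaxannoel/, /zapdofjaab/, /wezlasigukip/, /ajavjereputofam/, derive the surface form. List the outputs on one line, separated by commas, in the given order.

/ridexaxannoel/: the form ends in the consonant /l/, so [e] is inserted word-finally. → [ridexaxannoele].
/zapdofjaab/: the form ends in the consonant /b/, so [e] is inserted word-finally. → [zapdofjaabe].
/wezlasigukip/: the form ends in the consonant /p/, so [e] is inserted word-finally. → [wezlasigukipe].
/ajavjereputofam/: the form ends in the consonant /m/, so [e] is inserted word-finally. → [ajavjereputofame].

ridexaxannoele, zapdofjaabe, wezlasigukipe, ajavjereputofame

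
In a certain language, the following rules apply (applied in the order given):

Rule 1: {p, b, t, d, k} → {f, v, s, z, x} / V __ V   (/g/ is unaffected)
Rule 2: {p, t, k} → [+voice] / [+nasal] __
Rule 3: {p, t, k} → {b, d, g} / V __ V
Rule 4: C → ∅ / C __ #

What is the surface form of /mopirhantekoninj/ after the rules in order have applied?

Rule 1 (intervocalic spirantization): /p/ is a stop between vowels /o/ and /i/, so it spirantizes to the fricative [f]. /k/ is a stop between vowels /e/ and /o/, so it spirantizes to the fricative [x]. /mopirhantekoninj/ → mofirhantexoninj.
Rule 2 (post-nasal voicing): /t/ is a voiceless stop immediately after the nasal /n/, so it voices to [d]. /mofirhantexoninj/ → mofirhandexoninj.
Rule 3 (intervocalic voicing): no segment meets the environment; /mofirhandexoninj/ is unchanged.
Rule 4 (final cluster simplification): /j/ is the second consonant of a word-final cluster /nj/, so it deletes. /mofirhandexoninj/ → mofirhandexonin.

mofirhandexonin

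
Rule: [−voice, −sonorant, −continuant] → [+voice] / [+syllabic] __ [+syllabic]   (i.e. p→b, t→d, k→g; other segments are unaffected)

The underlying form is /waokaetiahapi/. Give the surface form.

waogaediahabi

/k/ is a voiceless stop between vowels /o/ and /a/, so it voices to [g].
/t/ is a voiceless stop between vowels /e/ and /i/, so it voices to [d].
/p/ is a voiceless stop between vowels /a/ and /i/, so it voices to [b].
Surface form: [waogaediahabi].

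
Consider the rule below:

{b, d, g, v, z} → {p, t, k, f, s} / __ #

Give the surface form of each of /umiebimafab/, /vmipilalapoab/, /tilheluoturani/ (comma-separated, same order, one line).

/umiebimafab/: /b/ is a voiced obstruent in word-final position, so it devoices to [p]. → [umiebimafap].
/vmipilalapoab/: /b/ is a voiced obstruent in word-final position, so it devoices to [p]. → [vmipilalapoap].
/tilheluoturani/: the rule's environment is not met; surfaces unchanged as [tilheluoturani].

umiebimafap, vmipilalapoap, tilheluoturani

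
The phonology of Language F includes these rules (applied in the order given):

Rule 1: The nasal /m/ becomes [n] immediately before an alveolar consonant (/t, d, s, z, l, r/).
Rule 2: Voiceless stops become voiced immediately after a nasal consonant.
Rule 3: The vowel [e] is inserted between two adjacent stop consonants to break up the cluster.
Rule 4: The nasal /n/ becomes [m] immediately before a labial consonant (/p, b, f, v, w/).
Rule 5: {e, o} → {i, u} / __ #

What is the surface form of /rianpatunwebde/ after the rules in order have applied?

Rule 1 (nasal place assimilation): no segment meets the environment; /rianpatunwebde/ is unchanged.
Rule 2 (post-nasal voicing): /p/ is a voiceless stop immediately after the nasal /n/, so it voices to [b]. /rianpatunwebde/ → rianbatunwebde.
Rule 3 (stop-cluster e-epenthesis): /b/ and /d/ form a stop–stop cluster, so [e] is inserted between them. /rianbatunwebde/ → rianbatunwebede.
Rule 4 (nasal place assimilation): /n/ precedes the labial consonant /b/, so it assimilates in place to [m]. /n/ precedes the labial consonant /w/, so it assimilates in place to [m]. /rianbatunwebede/ → riambatumwebede.
Rule 5 (final vowel raising): /e/ is a mid vowel in word-final position, so it raises to [i]. /riambatumwebede/ → riambatumwebedi.

riambatumwebedi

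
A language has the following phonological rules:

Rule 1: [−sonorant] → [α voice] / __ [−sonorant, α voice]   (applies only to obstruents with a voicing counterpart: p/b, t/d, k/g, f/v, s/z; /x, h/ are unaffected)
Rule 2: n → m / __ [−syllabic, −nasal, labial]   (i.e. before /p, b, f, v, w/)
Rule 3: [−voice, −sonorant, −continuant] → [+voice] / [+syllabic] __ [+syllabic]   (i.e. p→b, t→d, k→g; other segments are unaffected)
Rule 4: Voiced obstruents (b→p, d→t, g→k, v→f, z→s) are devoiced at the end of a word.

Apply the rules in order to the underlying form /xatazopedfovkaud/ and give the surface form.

xadazobetfofkaut

Rule 1 (regressive voicing assimilation): /d/ precedes the voiceless obstruent /f/, so it devoices to [t] by assimilation. /v/ precedes the voiceless obstruent /k/, so it devoices to [f] by assimilation. /xatazopedfovkaud/ → xatazopetfofkaud.
Rule 2 (nasal place assimilation): no segment meets the environment; /xatazopetfofkaud/ is unchanged.
Rule 3 (intervocalic voicing): /t/ is a voiceless stop between vowels /a/ and /a/, so it voices to [d]. /p/ is a voiceless stop between vowels /o/ and /e/, so it voices to [b]. /xatazopetfofkaud/ → xadazobetfofkaud.
Rule 4 (final devoicing): /d/ is a voiced obstruent in word-final position, so it devoices to [t]. /xadazobetfofkaud/ → xadazobetfofkaut.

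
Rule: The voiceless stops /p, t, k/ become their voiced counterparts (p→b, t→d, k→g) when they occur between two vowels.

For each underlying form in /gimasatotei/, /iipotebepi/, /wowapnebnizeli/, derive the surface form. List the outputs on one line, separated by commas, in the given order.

gimasadodei, iibodebebi, wowapnebnizeli

/gimasatotei/: /t/ is a voiceless stop between vowels /a/ and /o/, so it voices to [d]. /t/ is a voiceless stop between vowels /o/ and /e/, so it voices to [d]. → [gimasadodei].
/iipotebepi/: /p/ is a voiceless stop between vowels /i/ and /o/, so it voices to [b]. /t/ is a voiceless stop between vowels /o/ and /e/, so it voices to [d]. /p/ is a voiceless stop between vowels /e/ and /i/, so it voices to [b]. → [iibodebebi].
/wowapnebnizeli/: the rule's environment is not met; surfaces unchanged as [wowapnebnizeli].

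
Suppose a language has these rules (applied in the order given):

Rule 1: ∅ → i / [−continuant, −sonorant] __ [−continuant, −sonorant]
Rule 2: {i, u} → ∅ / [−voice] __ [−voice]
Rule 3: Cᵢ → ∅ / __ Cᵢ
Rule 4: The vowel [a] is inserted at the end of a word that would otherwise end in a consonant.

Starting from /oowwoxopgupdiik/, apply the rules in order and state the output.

Rule 1 (stop-cluster i-epenthesis): /p/ and /g/ form a stop–stop cluster, so [i] is inserted between them. /p/ and /d/ form a stop–stop cluster, so [i] is inserted between them. /oowwoxopgupdiik/ → oowwoxopigupidiik.
Rule 2 (high vowel syncope): no segment meets the environment; /oowwoxopigupidiik/ is unchanged.
Rule 3 (degemination): /ww/ is a geminate; the first /w/ deletes. /oowwoxopigupidiik/ → oowoxopigupidiik.
Rule 4 (final a-epenthesis): the form ends in the consonant /k/, so [a] is inserted word-finally. /oowoxopigupidiik/ → oowoxopigupidiika.

oowoxopigupidiika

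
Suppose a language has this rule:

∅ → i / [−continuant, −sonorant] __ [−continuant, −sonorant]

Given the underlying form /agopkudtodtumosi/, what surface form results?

/p/ and /k/ form a stop–stop cluster, so [i] is inserted between them.
/d/ and /t/ form a stop–stop cluster, so [i] is inserted between them.
/d/ and /t/ form a stop–stop cluster, so [i] is inserted between them.
Surface form: [agopikuditoditumosi].

agopikuditoditumosi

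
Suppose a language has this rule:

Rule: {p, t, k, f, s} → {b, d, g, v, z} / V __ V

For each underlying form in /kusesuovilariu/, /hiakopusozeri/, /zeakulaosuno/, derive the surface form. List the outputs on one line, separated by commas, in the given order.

kuzezuovilariu, hiagobuzozeri, zeagulaozuno

/kusesuovilariu/: /s/ is a voiceless obstruent between vowels /u/ and /e/, so it voices to [z]. /s/ is a voiceless obstruent between vowels /e/ and /u/, so it voices to [z]. → [kuzezuovilariu].
/hiakopusozeri/: /k/ is a voiceless obstruent between vowels /a/ and /o/, so it voices to [g]. /p/ is a voiceless obstruent between vowels /o/ and /u/, so it voices to [b]. /s/ is a voiceless obstruent between vowels /u/ and /o/, so it voices to [z]. → [hiagobuzozeri].
/zeakulaosuno/: /k/ is a voiceless obstruent between vowels /a/ and /u/, so it voices to [g]. /s/ is a voiceless obstruent between vowels /o/ and /u/, so it voices to [z]. → [zeagulaozuno].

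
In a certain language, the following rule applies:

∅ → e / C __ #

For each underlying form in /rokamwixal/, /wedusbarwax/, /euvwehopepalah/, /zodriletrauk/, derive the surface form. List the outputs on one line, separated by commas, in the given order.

/rokamwixal/: the form ends in the consonant /l/, so [e] is inserted word-finally. → [rokamwixale].
/wedusbarwax/: the form ends in the consonant /x/, so [e] is inserted word-finally. → [wedusbarwaxe].
/euvwehopepalah/: the form ends in the consonant /h/, so [e] is inserted word-finally. → [euvwehopepalahe].
/zodriletrauk/: the form ends in the consonant /k/, so [e] is inserted word-finally. → [zodriletrauke].

rokamwixale, wedusbarwaxe, euvwehopepalahe, zodriletrauke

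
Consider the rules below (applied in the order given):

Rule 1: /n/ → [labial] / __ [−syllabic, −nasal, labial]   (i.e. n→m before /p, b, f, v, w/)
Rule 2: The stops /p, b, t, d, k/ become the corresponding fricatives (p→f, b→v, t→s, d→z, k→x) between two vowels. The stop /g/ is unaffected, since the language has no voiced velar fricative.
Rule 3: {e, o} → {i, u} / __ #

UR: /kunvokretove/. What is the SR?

kumvokresovi

Rule 1 (nasal place assimilation): /n/ precedes the labial consonant /v/, so it assimilates in place to [m]. /kunvokretove/ → kumvokretove.
Rule 2 (intervocalic spirantization): /t/ is a stop between vowels /e/ and /o/, so it spirantizes to the fricative [s]. /kumvokretove/ → kumvokresove.
Rule 3 (final vowel raising): /e/ is a mid vowel in word-final position, so it raises to [i]. /kumvokresove/ → kumvokresovi.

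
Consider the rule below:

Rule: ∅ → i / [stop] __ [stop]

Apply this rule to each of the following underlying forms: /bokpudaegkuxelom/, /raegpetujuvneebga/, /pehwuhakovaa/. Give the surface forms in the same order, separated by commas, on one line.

/bokpudaegkuxelom/: /k/ and /p/ form a stop–stop cluster, so [i] is inserted between them. /g/ and /k/ form a stop–stop cluster, so [i] is inserted between them. → [bokipudaegikuxelom].
/raegpetujuvneebga/: /g/ and /p/ form a stop–stop cluster, so [i] is inserted between them. /b/ and /g/ form a stop–stop cluster, so [i] is inserted between them. → [raegipetujuvneebiga].
/pehwuhakovaa/: the rule's environment is not met; surfaces unchanged as [pehwuhakovaa].

bokipudaegikuxelom, raegipetujuvneebiga, pehwuhakovaa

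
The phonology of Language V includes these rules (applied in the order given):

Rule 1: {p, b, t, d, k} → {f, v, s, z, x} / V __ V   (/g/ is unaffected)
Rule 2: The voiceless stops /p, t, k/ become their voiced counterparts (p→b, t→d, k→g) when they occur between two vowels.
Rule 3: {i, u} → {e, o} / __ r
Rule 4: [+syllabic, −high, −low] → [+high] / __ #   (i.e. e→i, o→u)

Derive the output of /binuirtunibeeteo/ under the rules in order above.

binuertuniveeseu

Rule 1 (intervocalic spirantization): /b/ is a stop between vowels /i/ and /e/, so it spirantizes to the fricative [v]. /t/ is a stop between vowels /e/ and /e/, so it spirantizes to the fricative [s]. /binuirtunibeeteo/ → binuirtuniveeseo.
Rule 2 (intervocalic voicing): no segment meets the environment; /binuirtuniveeseo/ is unchanged.
Rule 3 (pre-rhotic lowering): /i/ is a high vowel immediately before /r/, so it lowers to [e]. /binuirtuniveeseo/ → binuertuniveeseo.
Rule 4 (final vowel raising): /o/ is a mid vowel in word-final position, so it raises to [u]. /binuertuniveeseo/ → binuertuniveeseu.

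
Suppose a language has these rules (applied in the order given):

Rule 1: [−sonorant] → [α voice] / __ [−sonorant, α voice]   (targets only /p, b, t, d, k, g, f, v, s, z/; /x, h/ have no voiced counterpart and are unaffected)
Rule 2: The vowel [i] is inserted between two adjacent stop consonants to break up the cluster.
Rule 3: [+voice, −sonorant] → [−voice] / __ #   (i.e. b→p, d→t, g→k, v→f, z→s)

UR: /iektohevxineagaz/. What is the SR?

iekitohefxineagas

Rule 1 (regressive voicing assimilation): /v/ precedes the voiceless obstruent /x/, so it devoices to [f] by assimilation. /iektohevxineagaz/ → iektohefxineagaz.
Rule 2 (stop-cluster i-epenthesis): /k/ and /t/ form a stop–stop cluster, so [i] is inserted between them. /iektohefxineagaz/ → iekitohefxineagaz.
Rule 3 (final devoicing): /z/ is a voiced obstruent in word-final position, so it devoices to [s]. /iekitohefxineagaz/ → iekitohefxineagas.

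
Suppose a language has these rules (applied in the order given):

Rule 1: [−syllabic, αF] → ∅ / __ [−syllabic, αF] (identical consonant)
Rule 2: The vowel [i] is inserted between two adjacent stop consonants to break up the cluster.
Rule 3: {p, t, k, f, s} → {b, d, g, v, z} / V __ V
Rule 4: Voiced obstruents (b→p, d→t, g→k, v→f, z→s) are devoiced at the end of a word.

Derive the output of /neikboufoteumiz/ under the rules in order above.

neigibouvodeumis

Rule 1 (degemination): no segment meets the environment; /neikboufoteumiz/ is unchanged.
Rule 2 (stop-cluster i-epenthesis): /k/ and /b/ form a stop–stop cluster, so [i] is inserted between them. /neikboufoteumiz/ → neikiboufoteumiz.
Rule 3 (intervocalic voicing): /k/ is a voiceless obstruent between vowels /i/ and /i/, so it voices to [g]. /f/ is a voiceless obstruent between vowels /u/ and /o/, so it voices to [v]. /t/ is a voiceless obstruent between vowels /o/ and /e/, so it voices to [d]. /neikiboufoteumiz/ → neigibouvodeumiz.
Rule 4 (final devoicing): /z/ is a voiced obstruent in word-final position, so it devoices to [s]. /neigibouvodeumiz/ → neigibouvodeumis.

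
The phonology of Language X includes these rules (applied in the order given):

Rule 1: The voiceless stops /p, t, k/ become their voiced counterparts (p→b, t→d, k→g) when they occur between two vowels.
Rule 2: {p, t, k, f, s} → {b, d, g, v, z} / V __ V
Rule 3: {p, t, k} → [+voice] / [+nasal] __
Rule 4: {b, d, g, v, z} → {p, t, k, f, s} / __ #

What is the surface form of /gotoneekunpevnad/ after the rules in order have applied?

godoneegunbevnat

Rule 1 (intervocalic voicing): /t/ is a voiceless stop between vowels /o/ and /o/, so it voices to [d]. /k/ is a voiceless stop between vowels /e/ and /u/, so it voices to [g]. /gotoneekunpevnad/ → godoneegunpevnad.
Rule 2 (intervocalic voicing): no segment meets the environment; /godoneegunpevnad/ is unchanged.
Rule 3 (post-nasal voicing): /p/ is a voiceless stop immediately after the nasal /n/, so it voices to [b]. /godoneegunpevnad/ → godoneegunbevnad.
Rule 4 (final devoicing): /d/ is a voiced obstruent in word-final position, so it devoices to [t]. /godoneegunbevnad/ → godoneegunbevnat.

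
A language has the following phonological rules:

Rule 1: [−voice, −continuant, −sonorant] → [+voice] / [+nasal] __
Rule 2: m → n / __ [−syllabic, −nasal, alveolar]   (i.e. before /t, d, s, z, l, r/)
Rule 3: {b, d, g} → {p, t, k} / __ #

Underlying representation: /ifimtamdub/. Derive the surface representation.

Rule 1 (post-nasal voicing): /t/ is a voiceless stop immediately after the nasal /m/, so it voices to [d]. /ifimtamdub/ → ifimdamdub.
Rule 2 (nasal place assimilation): /m/ precedes the alveolar consonant /d/, so it assimilates in place to [n]. /m/ precedes the alveolar consonant /d/, so it assimilates in place to [n]. /ifimdamdub/ → ifindandub.
Rule 3 (final devoicing): /b/ is a voiced stop in word-final position, so it devoices to [p]. /ifindandub/ → ifindandup.

ifindandup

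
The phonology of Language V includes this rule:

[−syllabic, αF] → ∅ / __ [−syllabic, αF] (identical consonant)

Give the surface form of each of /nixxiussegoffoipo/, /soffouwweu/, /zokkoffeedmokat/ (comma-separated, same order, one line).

nixiusegofoipo, sofouweu, zokofeedmokat

/nixxiussegoffoipo/: /xx/ is a geminate; the first /x/ deletes. /ss/ is a geminate; the first /s/ deletes. /ff/ is a geminate; the first /f/ deletes. → [nixiusegofoipo].
/soffouwweu/: /ff/ is a geminate; the first /f/ deletes. /ww/ is a geminate; the first /w/ deletes. → [sofouweu].
/zokkoffeedmokat/: /kk/ is a geminate; the first /k/ deletes. /ff/ is a geminate; the first /f/ deletes. → [zokofeedmokat].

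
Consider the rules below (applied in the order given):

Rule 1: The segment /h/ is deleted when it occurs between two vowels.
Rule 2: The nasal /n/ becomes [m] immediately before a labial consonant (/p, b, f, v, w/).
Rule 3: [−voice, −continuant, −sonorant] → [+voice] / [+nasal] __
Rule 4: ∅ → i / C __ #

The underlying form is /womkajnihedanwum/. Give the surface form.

womgajniedamwumi

Rule 1 (intervocalic h-deletion): /h/ occurs between vowels /i/ and /e/, so it deletes. /womkajnihedanwum/ → womkajniedanwum.
Rule 2 (nasal place assimilation): /n/ precedes the labial consonant /w/, so it assimilates in place to [m]. /womkajniedanwum/ → womkajniedamwum.
Rule 3 (post-nasal voicing): /k/ is a voiceless stop immediately after the nasal /m/, so it voices to [g]. /womkajniedamwum/ → womgajniedamwum.
Rule 4 (final i-epenthesis): the form ends in the consonant /m/, so [i] is inserted word-finally. /womgajniedamwum/ → womgajniedamwumi.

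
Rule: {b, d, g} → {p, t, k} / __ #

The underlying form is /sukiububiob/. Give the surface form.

sukiububiop

/b/ is a voiced stop in word-final position, so it devoices to [p].
The other instances of /b/ do not occur in the required environment and remain unchanged.
Surface form: [sukiububiop].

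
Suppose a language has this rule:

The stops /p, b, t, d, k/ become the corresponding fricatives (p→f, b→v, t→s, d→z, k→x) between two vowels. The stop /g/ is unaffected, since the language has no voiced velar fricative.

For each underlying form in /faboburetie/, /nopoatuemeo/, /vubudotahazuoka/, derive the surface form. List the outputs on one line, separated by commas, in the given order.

favovuresie, nofoasuemeo, vuvuzosahazuoxa

/faboburetie/: /b/ is a stop between vowels /a/ and /o/, so it spirantizes to the fricative [v]. /b/ is a stop between vowels /o/ and /u/, so it spirantizes to the fricative [v]. /t/ is a stop between vowels /e/ and /i/, so it spirantizes to the fricative [s]. → [favovuresie].
/nopoatuemeo/: /p/ is a stop between vowels /o/ and /o/, so it spirantizes to the fricative [f]. /t/ is a stop between vowels /a/ and /u/, so it spirantizes to the fricative [s]. → [nofoasuemeo].
/vubudotahazuoka/: /b/ is a stop between vowels /u/ and /u/, so it spirantizes to the fricative [v]. /d/ is a stop between vowels /u/ and /o/, so it spirantizes to the fricative [z]. /t/ is a stop between vowels /o/ and /a/, so it spirantizes to the fricative [s]. /k/ is a stop between vowels /o/ and /a/, so it spirantizes to the fricative [x]. → [vuvuzosahazuoxa].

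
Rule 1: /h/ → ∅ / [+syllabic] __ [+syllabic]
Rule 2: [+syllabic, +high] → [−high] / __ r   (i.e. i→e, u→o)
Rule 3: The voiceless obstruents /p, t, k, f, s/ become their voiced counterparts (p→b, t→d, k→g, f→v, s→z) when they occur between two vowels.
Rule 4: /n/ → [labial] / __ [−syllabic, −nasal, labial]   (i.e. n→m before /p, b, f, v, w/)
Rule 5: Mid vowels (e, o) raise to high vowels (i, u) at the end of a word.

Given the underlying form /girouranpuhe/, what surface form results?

geroorampui

Rule 1 (intervocalic h-deletion): /h/ occurs between vowels /u/ and /e/, so it deletes. /girouranpuhe/ → girouranpue.
Rule 2 (pre-rhotic lowering): /i/ is a high vowel immediately before /r/, so it lowers to [e]. /u/ is a high vowel immediately before /r/, so it lowers to [o]. /girouranpue/ → gerooranpue.
Rule 3 (intervocalic voicing): no segment meets the environment; /gerooranpue/ is unchanged.
Rule 4 (nasal place assimilation): /n/ precedes the labial consonant /p/, so it assimilates in place to [m]. /gerooranpue/ → geroorampue.
Rule 5 (final vowel raising): /e/ is a mid vowel in word-final position, so it raises to [i]. /geroorampue/ → geroorampui.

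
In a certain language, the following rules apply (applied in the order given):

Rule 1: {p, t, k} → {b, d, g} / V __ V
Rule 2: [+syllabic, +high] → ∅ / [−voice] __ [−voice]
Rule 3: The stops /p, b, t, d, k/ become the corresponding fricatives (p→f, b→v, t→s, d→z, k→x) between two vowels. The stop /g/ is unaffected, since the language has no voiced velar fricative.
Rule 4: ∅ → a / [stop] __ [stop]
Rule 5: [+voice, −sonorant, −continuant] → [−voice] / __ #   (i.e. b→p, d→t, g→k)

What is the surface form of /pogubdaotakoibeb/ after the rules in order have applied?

pogubadaozagoivep

Rule 1 (intervocalic voicing): /t/ is a voiceless stop between vowels /o/ and /a/, so it voices to [d]. /k/ is a voiceless stop between vowels /a/ and /o/, so it voices to [g]. /pogubdaotakoibeb/ → pogubdaodagoibeb.
Rule 2 (high vowel syncope): no segment meets the environment; /pogubdaodagoibeb/ is unchanged.
Rule 3 (intervocalic spirantization): /d/ is a stop between vowels /o/ and /a/, so it spirantizes to the fricative [z]. /b/ is a stop between vowels /i/ and /e/, so it spirantizes to the fricative [v]. /pogubdaodagoibeb/ → pogubdaozagoiveb.
Rule 4 (stop-cluster a-epenthesis): /b/ and /d/ form a stop–stop cluster, so [a] is inserted between them. /pogubdaozagoiveb/ → pogubadaozagoiveb.
Rule 5 (final devoicing): /b/ is a voiced stop in word-final position, so it devoices to [p]. /pogubadaozagoiveb/ → pogubadaozagoivep.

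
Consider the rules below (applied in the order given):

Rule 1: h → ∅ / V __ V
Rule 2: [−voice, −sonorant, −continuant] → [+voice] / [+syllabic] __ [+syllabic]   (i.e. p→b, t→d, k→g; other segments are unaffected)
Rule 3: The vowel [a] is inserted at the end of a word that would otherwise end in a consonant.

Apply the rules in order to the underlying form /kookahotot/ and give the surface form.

koogaodota

Rule 1 (intervocalic h-deletion): /h/ occurs between vowels /a/ and /o/, so it deletes. /kookahotot/ → kookaotot.
Rule 2 (intervocalic voicing): /k/ is a voiceless stop between vowels /o/ and /a/, so it voices to [g]. /t/ is a voiceless stop between vowels /o/ and /o/, so it voices to [d]. /kookaotot/ → koogaodot.
Rule 3 (final a-epenthesis): the form ends in the consonant /t/, so [a] is inserted word-finally. /koogaodot/ → koogaodota.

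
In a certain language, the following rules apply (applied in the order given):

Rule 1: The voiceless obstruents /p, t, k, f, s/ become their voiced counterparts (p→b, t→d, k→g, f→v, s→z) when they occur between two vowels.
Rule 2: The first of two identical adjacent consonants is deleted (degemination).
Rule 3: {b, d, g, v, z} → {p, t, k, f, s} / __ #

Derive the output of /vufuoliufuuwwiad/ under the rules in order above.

Rule 1 (intervocalic voicing): /f/ is a voiceless obstruent between vowels /u/ and /u/, so it voices to [v]. /f/ is a voiceless obstruent between vowels /u/ and /u/, so it voices to [v]. /vufuoliufuuwwiad/ → vuvuoliuvuuwwiad.
Rule 2 (degemination): /ww/ is a geminate; the first /w/ deletes. /vuvuoliuvuuwwiad/ → vuvuoliuvuuwiad.
Rule 3 (final devoicing): /d/ is a voiced obstruent in word-final position, so it devoices to [t]. /vuvuoliuvuuwiad/ → vuvuoliuvuuwiat.

vuvuoliuvuuwiat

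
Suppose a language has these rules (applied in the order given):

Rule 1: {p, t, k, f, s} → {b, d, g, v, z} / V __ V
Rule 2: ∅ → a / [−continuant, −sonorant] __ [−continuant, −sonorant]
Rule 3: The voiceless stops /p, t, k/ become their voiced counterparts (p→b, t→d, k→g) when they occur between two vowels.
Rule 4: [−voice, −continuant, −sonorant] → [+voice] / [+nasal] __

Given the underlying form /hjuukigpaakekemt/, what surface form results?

Rule 1 (intervocalic voicing): /k/ is a voiceless obstruent between vowels /u/ and /i/, so it voices to [g]. /k/ is a voiceless obstruent between vowels /a/ and /e/, so it voices to [g]. /k/ is a voiceless obstruent between vowels /e/ and /e/, so it voices to [g]. /hjuukigpaakekemt/ → hjuugigpaagegemt.
Rule 2 (stop-cluster a-epenthesis): /g/ and /p/ form a stop–stop cluster, so [a] is inserted between them. /hjuugigpaagegemt/ → hjuugigapaagegemt.
Rule 3 (intervocalic voicing): /p/ is a voiceless stop between vowels /a/ and /a/, so it voices to [b]. /hjuugigapaagegemt/ → hjuugigabaagegemt.
Rule 4 (post-nasal voicing): /t/ is a voiceless stop immediately after the nasal /m/, so it voices to [d]. /hjuugigabaagegemt/ → hjuugigabaagegemd.

hjuugigabaagegemd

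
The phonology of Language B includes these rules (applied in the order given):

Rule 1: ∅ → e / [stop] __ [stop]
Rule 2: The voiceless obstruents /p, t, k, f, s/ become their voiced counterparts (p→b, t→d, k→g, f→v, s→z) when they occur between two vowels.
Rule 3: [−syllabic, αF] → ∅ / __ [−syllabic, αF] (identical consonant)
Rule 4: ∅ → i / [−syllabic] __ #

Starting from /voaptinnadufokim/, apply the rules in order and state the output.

Rule 1 (stop-cluster e-epenthesis): /p/ and /t/ form a stop–stop cluster, so [e] is inserted between them. /voaptinnadufokim/ → voapetinnadufokim.
Rule 2 (intervocalic voicing): /p/ is a voiceless obstruent between vowels /a/ and /e/, so it voices to [b]. /t/ is a voiceless obstruent between vowels /e/ and /i/, so it voices to [d]. /f/ is a voiceless obstruent between vowels /u/ and /o/, so it voices to [v]. /k/ is a voiceless obstruent between vowels /o/ and /i/, so it voices to [g]. /voapetinnadufokim/ → voabedinnaduvogim.
Rule 3 (degemination): /nn/ is a geminate; the first /n/ deletes. /voabedinnaduvogim/ → voabedinaduvogim.
Rule 4 (final i-epenthesis): the form ends in the consonant /m/, so [i] is inserted word-finally. /voabedinaduvogim/ → voabedinaduvogimi.

voabedinaduvogimi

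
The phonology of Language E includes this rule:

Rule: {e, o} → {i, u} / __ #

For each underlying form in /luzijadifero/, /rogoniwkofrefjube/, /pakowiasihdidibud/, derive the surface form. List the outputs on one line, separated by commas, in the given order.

luzijadiferu, rogoniwkofrefjubi, pakowiasihdidibud

/luzijadifero/: /o/ is a mid vowel in word-final position, so it raises to [u]. → [luzijadiferu].
/rogoniwkofrefjube/: /e/ is a mid vowel in word-final position, so it raises to [i]. → [rogoniwkofrefjubi].
/pakowiasihdidibud/: the rule's environment is not met; surfaces unchanged as [pakowiasihdidibud].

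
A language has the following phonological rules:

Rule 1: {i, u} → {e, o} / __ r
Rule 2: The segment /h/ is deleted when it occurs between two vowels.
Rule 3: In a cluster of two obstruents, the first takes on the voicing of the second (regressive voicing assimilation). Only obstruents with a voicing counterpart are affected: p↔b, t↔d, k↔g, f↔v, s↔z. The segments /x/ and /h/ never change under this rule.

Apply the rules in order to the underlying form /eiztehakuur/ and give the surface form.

eisteakuor

Rule 1 (pre-rhotic lowering): /u/ is a high vowel immediately before /r/, so it lowers to [o]. /eiztehakuur/ → eiztehakuor.
Rule 2 (intervocalic h-deletion): /h/ occurs between vowels /e/ and /a/, so it deletes. /eiztehakuor/ → eizteakuor.
Rule 3 (regressive voicing assimilation): /z/ precedes the voiceless obstruent /t/, so it devoices to [s] by assimilation. /eizteakuor/ → eisteakuor.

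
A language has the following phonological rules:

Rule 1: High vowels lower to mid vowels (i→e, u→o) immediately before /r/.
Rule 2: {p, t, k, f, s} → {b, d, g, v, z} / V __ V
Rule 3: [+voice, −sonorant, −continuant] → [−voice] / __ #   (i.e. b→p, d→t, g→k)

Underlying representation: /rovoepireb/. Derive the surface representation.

Rule 1 (pre-rhotic lowering): /i/ is a high vowel immediately before /r/, so it lowers to [e]. /rovoepireb/ → rovoepereb.
Rule 2 (intervocalic voicing): /p/ is a voiceless obstruent between vowels /e/ and /e/, so it voices to [b]. /rovoepereb/ → rovoebereb.
Rule 3 (final devoicing): /b/ is a voiced stop in word-final position, so it devoices to [p]. /rovoebereb/ → rovoeberep.

rovoeberep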